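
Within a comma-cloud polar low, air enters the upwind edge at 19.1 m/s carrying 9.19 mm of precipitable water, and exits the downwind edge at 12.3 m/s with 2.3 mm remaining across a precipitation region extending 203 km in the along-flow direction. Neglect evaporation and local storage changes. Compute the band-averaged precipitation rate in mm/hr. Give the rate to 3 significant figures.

R ≈ 2.61 mm/hr

Column moisture flux per unit crosswind length is F = V × PW.
Inflow: F_in = 19.1 × 9.19 = 175.529 mm·m/s
Outflow: F_out = 12.3 × 2.3 = 28.29 mm·m/s
Steady-state rate R = (F_in − F_out)/L = (175.529 − 28.29) / 203000 m = 7.253e-04 mm/s.
R = 7.253e-04 × 3600 = 2.61 mm/hr.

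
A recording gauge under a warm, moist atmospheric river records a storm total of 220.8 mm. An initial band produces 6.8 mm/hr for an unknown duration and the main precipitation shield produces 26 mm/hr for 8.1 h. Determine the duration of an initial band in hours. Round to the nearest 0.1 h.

Known phases: 26 × 8.1 = 210.6 mm.
Remaining depth = 220.8 − 210.6 = 10.2 mm.
Duration = 10.2 / 6.8 = 1.5 h.

duration ≈ 1.5 h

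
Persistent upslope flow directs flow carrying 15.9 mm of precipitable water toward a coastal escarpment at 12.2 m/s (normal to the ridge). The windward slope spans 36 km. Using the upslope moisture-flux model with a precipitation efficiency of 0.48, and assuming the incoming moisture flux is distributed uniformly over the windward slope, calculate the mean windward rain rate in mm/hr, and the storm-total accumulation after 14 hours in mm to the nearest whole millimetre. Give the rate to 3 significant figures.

Incoming column moisture flux per unit ridge length: F = V × PW = 12.2 × 15.9 = 193.98 mm·m/s.
Spread over the 36 km slope with efficiency ε = 0.48: R = ε·F/W = 0.48 × 193.98 / 36000 m = 2.586e-03 mm/s.
R = 2.586e-03 × 3600 = 9.31 mm/hr.
Over 14 h: total = 9.31 × 14 = 130.34 ≈ 130 mm.

R ≈ 9.31 mm/hr; total ≈ 130 mm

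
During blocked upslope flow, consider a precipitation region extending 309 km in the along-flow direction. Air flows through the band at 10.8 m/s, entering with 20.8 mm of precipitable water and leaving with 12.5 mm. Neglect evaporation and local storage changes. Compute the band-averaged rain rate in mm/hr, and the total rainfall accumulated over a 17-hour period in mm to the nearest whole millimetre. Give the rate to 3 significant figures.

Column moisture flux per unit crosswind length is F = V × PW.
Inflow: F_in = 10.8 × 20.8 = 224.64 mm·m/s
Outflow: F_out = 10.8 × 12.5 = 135 mm·m/s
Steady-state rate R = (F_in − F_out)/L = (224.64 − 135) / 309000 m = 2.901e-04 mm/s.
R = 2.901e-04 × 3600 = 1.04 mm/hr.
Over 17 h: total = 1.04 × 17 = 17.68 ≈ 18 mm.

R ≈ 1.04 mm/hr; total ≈ 18 mm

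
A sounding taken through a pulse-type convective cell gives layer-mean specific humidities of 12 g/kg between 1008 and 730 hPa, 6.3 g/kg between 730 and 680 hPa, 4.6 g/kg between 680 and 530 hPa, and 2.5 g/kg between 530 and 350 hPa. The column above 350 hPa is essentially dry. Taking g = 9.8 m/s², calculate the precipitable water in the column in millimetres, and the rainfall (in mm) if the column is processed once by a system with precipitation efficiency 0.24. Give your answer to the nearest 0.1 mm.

Precipitable water is the column-integrated vapour mass per unit area: PW = (1/g) Σ q̄ Δp, with q in kg/kg and Δp in Pa (1 kg/m² of water = 1 mm).
Layer 1008–730 hPa: Δp = 278 hPa = 27800 Pa, q̄ = 0.012 kg/kg → 0.012 × 27800 / 9.8 = 34.04 mm
Layer 730–680 hPa: Δp = 50 hPa = 5000 Pa, q̄ = 0.0063 kg/kg → 0.0063 × 5000 / 9.8 = 3.21 mm
Layer 680–530 hPa: Δp = 150 hPa = 15000 Pa, q̄ = 0.0046 kg/kg → 0.0046 × 15000 / 9.8 = 7.04 mm
Layer 530–350 hPa: Δp = 180 hPa = 18000 Pa, q̄ = 0.0025 kg/kg → 0.0025 × 18000 / 9.8 = 4.59 mm
PW = 34.04 + 3.21 + 7.04 + 4.59 = 48.88 ≈ 48.9 mm.
Rainfall = ε × PW = 0.24 × 48.9 = 11.7 mm.

PW ≈ 48.9 mm; rainfall ≈ 11.7 mm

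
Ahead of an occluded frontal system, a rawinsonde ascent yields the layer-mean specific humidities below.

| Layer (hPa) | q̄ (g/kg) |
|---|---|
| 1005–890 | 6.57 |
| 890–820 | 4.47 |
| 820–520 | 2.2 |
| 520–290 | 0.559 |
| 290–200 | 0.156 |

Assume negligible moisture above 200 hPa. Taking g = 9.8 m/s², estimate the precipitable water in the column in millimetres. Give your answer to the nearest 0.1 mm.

Precipitable water is the column-integrated vapour mass per unit area: PW = (1/g) Σ q̄ Δp, with q in kg/kg and Δp in Pa (1 kg/m² of water = 1 mm).
Layer 1005–890 hPa: Δp = 115 hPa = 11500 Pa, q̄ = 0.00657 kg/kg → 0.00657 × 11500 / 9.8 = 7.71 mm
Layer 890–820 hPa: Δp = 70 hPa = 7000 Pa, q̄ = 0.00447 kg/kg → 0.00447 × 7000 / 9.8 = 3.19 mm
Layer 820–520 hPa: Δp = 300 hPa = 30000 Pa, q̄ = 0.0022 kg/kg → 0.0022 × 30000 / 9.8 = 6.73 mm
Layer 520–290 hPa: Δp = 230 hPa = 23000 Pa, q̄ = 0.000559 kg/kg → 0.000559 × 23000 / 9.8 = 1.31 mm
Layer 290–200 hPa: Δp = 90 hPa = 9000 Pa, q̄ = 0.000156 kg/kg → 0.000156 × 9000 / 9.8 = 0.14 mm
PW = 7.71 + 3.19 + 6.73 + 1.31 + 0.14 = 19.08 ≈ 19.1 mm.

PW ≈ 19.1 mm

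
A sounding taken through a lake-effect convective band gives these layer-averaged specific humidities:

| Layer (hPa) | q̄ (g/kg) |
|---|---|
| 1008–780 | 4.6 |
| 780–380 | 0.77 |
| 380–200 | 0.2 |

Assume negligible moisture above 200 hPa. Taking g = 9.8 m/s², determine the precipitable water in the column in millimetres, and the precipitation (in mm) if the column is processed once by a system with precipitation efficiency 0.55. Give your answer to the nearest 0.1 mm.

Precipitable water is the column-integrated vapour mass per unit area: PW = (1/g) Σ q̄ Δp, with q in kg/kg and Δp in Pa (1 kg/m² of water = 1 mm).
Layer 1008–780 hPa: Δp = 228 hPa = 22800 Pa, q̄ = 0.0046 kg/kg → 0.0046 × 22800 / 9.8 = 10.70 mm
Layer 780–380 hPa: Δp = 400 hPa = 40000 Pa, q̄ = 0.00077 kg/kg → 0.00077 × 40000 / 9.8 = 3.14 mm
Layer 380–200 hPa: Δp = 180 hPa = 18000 Pa, q̄ = 0.0002 kg/kg → 0.0002 × 18000 / 9.8 = 0.37 mm
PW = 10.70 + 3.14 + 0.37 = 14.21 ≈ 14.2 mm.
Precipitation = ε × PW = 0.55 × 14.2 = 7.8 mm.

PW ≈ 14.2 mm; precipitation ≈ 7.8 mm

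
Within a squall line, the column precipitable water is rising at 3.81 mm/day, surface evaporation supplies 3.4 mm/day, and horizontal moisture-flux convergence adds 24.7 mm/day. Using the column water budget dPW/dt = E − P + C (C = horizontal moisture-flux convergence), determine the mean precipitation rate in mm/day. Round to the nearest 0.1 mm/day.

dPW/dt = +3.81 mm/day.
P = E + C − dPW/dt = 3.4 + (24.7) − (+3.81) = 24.3 mm/day.

P ≈ 24.3 mm/day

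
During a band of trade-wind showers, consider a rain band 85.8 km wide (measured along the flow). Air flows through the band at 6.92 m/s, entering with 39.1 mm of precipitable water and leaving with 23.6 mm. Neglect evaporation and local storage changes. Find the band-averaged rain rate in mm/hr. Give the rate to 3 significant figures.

R ≈ 4.50 mm/hr

Column moisture flux per unit crosswind length is F = V × PW.
Inflow: F_in = 6.92 × 39.1 = 270.572 mm·m/s
Outflow: F_out = 6.92 × 23.6 = 163.312 mm·m/s
Steady-state rate R = (F_in − F_out)/L = (270.572 − 163.312) / 85800 m = 1.250e-03 mm/s.
R = 1.250e-03 × 3600 = 4.50 mm/hr.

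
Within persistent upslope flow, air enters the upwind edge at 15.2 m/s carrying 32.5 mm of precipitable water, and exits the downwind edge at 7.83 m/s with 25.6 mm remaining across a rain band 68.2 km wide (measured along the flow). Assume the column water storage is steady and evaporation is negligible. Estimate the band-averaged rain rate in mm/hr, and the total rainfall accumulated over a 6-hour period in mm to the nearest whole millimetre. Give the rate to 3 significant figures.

Column moisture flux per unit crosswind length is F = V × PW.
Inflow: F_in = 15.2 × 32.5 = 494 mm·m/s
Outflow: F_out = 7.83 × 25.6 = 200.448 mm·m/s
Steady-state rate R = (F_in − F_out)/L = (494 − 200.448) / 68200 m = 4.304e-03 mm/s.
R = 4.304e-03 × 3600 = 15.5 mm/hr.
Over 6 h: total = 15.5 × 6 = 93 mm.

R ≈ 15.5 mm/hr; total ≈ 93 mm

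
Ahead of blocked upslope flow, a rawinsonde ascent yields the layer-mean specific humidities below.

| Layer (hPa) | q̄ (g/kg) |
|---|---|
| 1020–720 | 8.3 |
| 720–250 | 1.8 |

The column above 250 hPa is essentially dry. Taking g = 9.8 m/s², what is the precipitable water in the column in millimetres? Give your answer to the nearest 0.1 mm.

PW ≈ 34.0 mm

Precipitable water is the column-integrated vapour mass per unit area: PW = (1/g) Σ q̄ Δp, with q in kg/kg and Δp in Pa (1 kg/m² of water = 1 mm).
Layer 1020–720 hPa: Δp = 300 hPa = 30000 Pa, q̄ = 0.0083 kg/kg → 0.0083 × 30000 / 9.8 = 25.41 mm
Layer 720–250 hPa: Δp = 470 hPa = 47000 Pa, q̄ = 0.0018 kg/kg → 0.0018 × 47000 / 9.8 = 8.63 mm
PW = 25.41 + 8.63 = 34.04 ≈ 34.0 mm.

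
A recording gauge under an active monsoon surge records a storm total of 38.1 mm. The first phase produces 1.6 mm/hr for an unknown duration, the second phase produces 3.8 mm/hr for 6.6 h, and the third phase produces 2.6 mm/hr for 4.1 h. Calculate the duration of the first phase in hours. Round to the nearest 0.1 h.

duration ≈ 1.5 h

Known phases: 3.8 × 6.6 + 2.6 × 4.1 = 25.08 + 10.66 = 35.74 mm.
Remaining depth = 38.1 − 35.74 = 2.36 mm.
Duration = 2.36 / 1.6 = 1.5 h.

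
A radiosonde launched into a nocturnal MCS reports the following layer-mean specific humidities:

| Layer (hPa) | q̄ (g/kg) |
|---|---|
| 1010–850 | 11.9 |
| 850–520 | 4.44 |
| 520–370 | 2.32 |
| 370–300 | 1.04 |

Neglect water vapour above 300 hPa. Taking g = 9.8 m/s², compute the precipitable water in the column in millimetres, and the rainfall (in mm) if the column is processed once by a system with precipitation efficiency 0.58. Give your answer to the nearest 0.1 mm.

Precipitable water is the column-integrated vapour mass per unit area: PW = (1/g) Σ q̄ Δp, with q in kg/kg and Δp in Pa (1 kg/m² of water = 1 mm).
Layer 1010–850 hPa: Δp = 160 hPa = 16000 Pa, q̄ = 0.0119 kg/kg → 0.0119 × 16000 / 9.8 = 19.43 mm
Layer 850–520 hPa: Δp = 330 hPa = 33000 Pa, q̄ = 0.00444 kg/kg → 0.00444 × 33000 / 9.8 = 14.95 mm
Layer 520–370 hPa: Δp = 150 hPa = 15000 Pa, q̄ = 0.00232 kg/kg → 0.00232 × 15000 / 9.8 = 3.55 mm
Layer 370–300 hPa: Δp = 70 hPa = 7000 Pa, q̄ = 0.00104 kg/kg → 0.00104 × 7000 / 9.8 = 0.74 mm
PW = 19.43 + 14.95 + 3.55 + 0.74 = 38.67 ≈ 38.7 mm.
Rainfall = ε × PW = 0.58 × 38.7 = 22.4 mm.

PW ≈ 38.7 mm; rainfall ≈ 22.4 mm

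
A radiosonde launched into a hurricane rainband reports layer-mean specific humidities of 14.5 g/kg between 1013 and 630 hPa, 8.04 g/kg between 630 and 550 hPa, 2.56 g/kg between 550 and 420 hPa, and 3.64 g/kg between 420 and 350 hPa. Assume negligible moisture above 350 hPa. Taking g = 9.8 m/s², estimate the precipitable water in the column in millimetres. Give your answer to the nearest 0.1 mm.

PW ≈ 69.2 mm

Precipitable water is the column-integrated vapour mass per unit area: PW = (1/g) Σ q̄ Δp, with q in kg/kg and Δp in Pa (1 kg/m² of water = 1 mm).
Layer 1013–630 hPa: Δp = 383 hPa = 38300 Pa, q̄ = 0.0145 kg/kg → 0.0145 × 38300 / 9.8 = 56.67 mm
Layer 630–550 hPa: Δp = 80 hPa = 8000 Pa, q̄ = 0.00804 kg/kg → 0.00804 × 8000 / 9.8 = 6.56 mm
Layer 550–420 hPa: Δp = 130 hPa = 13000 Pa, q̄ = 0.00256 kg/kg → 0.00256 × 13000 / 9.8 = 3.40 mm
Layer 420–350 hPa: Δp = 70 hPa = 7000 Pa, q̄ = 0.00364 kg/kg → 0.00364 × 7000 / 9.8 = 2.60 mm
PW = 56.67 + 6.56 + 3.40 + 2.60 = 69.23 ≈ 69.2 mm.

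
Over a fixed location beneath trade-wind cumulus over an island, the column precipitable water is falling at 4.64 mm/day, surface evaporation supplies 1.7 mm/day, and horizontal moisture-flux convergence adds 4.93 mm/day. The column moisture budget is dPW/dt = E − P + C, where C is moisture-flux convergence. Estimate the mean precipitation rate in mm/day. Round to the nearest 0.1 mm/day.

P ≈ 11.3 mm/day

dPW/dt = -4.64 mm/day.
P = E + C − dPW/dt = 1.7 + (4.93) − (-4.64) = 11.3 mm/day.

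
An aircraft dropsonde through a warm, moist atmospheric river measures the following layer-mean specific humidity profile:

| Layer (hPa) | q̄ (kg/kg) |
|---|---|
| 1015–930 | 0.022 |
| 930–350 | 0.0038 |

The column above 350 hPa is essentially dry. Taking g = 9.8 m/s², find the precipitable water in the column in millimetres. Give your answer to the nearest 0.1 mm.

PW ≈ 41.6 mm

Precipitable water is the column-integrated vapour mass per unit area: PW = (1/g) Σ q̄ Δp, with q in kg/kg and Δp in Pa (1 kg/m² of water = 1 mm).
Layer 1015–930 hPa: Δp = 85 hPa = 8500 Pa, q̄ = 0.022 kg/kg → 0.022 × 8500 / 9.8 = 19.08 mm
Layer 930–350 hPa: Δp = 580 hPa = 58000 Pa, q̄ = 0.0038 kg/kg → 0.0038 × 58000 / 9.8 = 22.49 mm
PW = 19.08 + 22.49 = 41.57 ≈ 41.6 mm.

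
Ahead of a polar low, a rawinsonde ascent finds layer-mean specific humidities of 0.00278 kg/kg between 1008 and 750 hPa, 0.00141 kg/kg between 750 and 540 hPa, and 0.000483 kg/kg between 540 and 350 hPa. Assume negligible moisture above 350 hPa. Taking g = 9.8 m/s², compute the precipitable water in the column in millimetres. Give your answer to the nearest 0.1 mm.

PW ≈ 11.3 mm

Precipitable water is the column-integrated vapour mass per unit area: PW = (1/g) Σ q̄ Δp, with q in kg/kg and Δp in Pa (1 kg/m² of water = 1 mm).
Layer 1008–750 hPa: Δp = 258 hPa = 25800 Pa, q̄ = 0.00278 kg/kg → 0.00278 × 25800 / 9.8 = 7.32 mm
Layer 750–540 hPa: Δp = 210 hPa = 21000 Pa, q̄ = 0.00141 kg/kg → 0.00141 × 21000 / 9.8 = 3.02 mm
Layer 540–350 hPa: Δp = 190 hPa = 19000 Pa, q̄ = 0.000483 kg/kg → 0.000483 × 19000 / 9.8 = 0.94 mm
PW = 7.32 + 3.02 + 0.94 = 11.28 ≈ 11.3 mm.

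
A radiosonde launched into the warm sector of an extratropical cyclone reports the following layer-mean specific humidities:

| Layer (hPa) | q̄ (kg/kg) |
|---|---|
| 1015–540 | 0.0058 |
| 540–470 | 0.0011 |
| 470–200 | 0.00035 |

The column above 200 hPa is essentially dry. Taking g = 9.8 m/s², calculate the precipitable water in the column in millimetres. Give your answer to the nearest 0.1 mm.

PW ≈ 29.9 mm

Precipitable water is the column-integrated vapour mass per unit area: PW = (1/g) Σ q̄ Δp, with q in kg/kg and Δp in Pa (1 kg/m² of water = 1 mm).
Layer 1015–540 hPa: Δp = 475 hPa = 47500 Pa, q̄ = 0.0058 kg/kg → 0.0058 × 47500 / 9.8 = 28.11 mm
Layer 540–470 hPa: Δp = 70 hPa = 7000 Pa, q̄ = 0.0011 kg/kg → 0.0011 × 7000 / 9.8 = 0.79 mm
Layer 470–200 hPa: Δp = 270 hPa = 27000 Pa, q̄ = 0.00035 kg/kg → 0.00035 × 27000 / 9.8 = 0.96 mm
PW = 28.11 + 0.79 + 0.96 = 29.86 ≈ 29.9 mm.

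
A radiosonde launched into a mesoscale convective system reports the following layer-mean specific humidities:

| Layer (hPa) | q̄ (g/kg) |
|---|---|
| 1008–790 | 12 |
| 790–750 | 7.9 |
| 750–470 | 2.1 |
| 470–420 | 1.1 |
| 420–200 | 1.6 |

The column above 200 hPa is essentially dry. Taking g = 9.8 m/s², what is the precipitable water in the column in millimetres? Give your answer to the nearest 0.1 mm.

PW ≈ 40.1 mm

Precipitable water is the column-integrated vapour mass per unit area: PW = (1/g) Σ q̄ Δp, with q in kg/kg and Δp in Pa (1 kg/m² of water = 1 mm).
Layer 1008–790 hPa: Δp = 218 hPa = 21800 Pa, q̄ = 0.012 kg/kg → 0.012 × 21800 / 9.8 = 26.69 mm
Layer 790–750 hPa: Δp = 40 hPa = 4000 Pa, q̄ = 0.0079 kg/kg → 0.0079 × 4000 / 9.8 = 3.22 mm
Layer 750–470 hPa: Δp = 280 hPa = 28000 Pa, q̄ = 0.0021 kg/kg → 0.0021 × 28000 / 9.8 = 6.00 mm
Layer 470–420 hPa: Δp = 50 hPa = 5000 Pa, q̄ = 0.0011 kg/kg → 0.0011 × 5000 / 9.8 = 0.56 mm
Layer 420–200 hPa: Δp = 220 hPa = 22000 Pa, q̄ = 0.0016 kg/kg → 0.0016 × 22000 / 9.8 = 3.59 mm
PW = 26.69 + 3.22 + 6.00 + 0.56 + 3.59 = 40.06 ≈ 40.1 mm.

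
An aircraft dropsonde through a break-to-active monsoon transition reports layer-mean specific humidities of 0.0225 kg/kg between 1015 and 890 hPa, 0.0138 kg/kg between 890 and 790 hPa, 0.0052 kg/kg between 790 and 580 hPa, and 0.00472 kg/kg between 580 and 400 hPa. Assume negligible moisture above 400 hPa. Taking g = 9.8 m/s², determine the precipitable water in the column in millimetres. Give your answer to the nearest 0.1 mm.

Precipitable water is the column-integrated vapour mass per unit area: PW = (1/g) Σ q̄ Δp, with q in kg/kg and Δp in Pa (1 kg/m² of water = 1 mm).
Layer 1015–890 hPa: Δp = 125 hPa = 12500 Pa, q̄ = 0.0225 kg/kg → 0.0225 × 12500 / 9.8 = 28.70 mm
Layer 890–790 hPa: Δp = 100 hPa = 10000 Pa, q̄ = 0.0138 kg/kg → 0.0138 × 10000 / 9.8 = 14.08 mm
Layer 790–580 hPa: Δp = 210 hPa = 21000 Pa, q̄ = 0.0052 kg/kg → 0.0052 × 21000 / 9.8 = 11.14 mm
Layer 580–400 hPa: Δp = 180 hPa = 18000 Pa, q̄ = 0.00472 kg/kg → 0.00472 × 18000 / 9.8 = 8.67 mm
PW = 28.70 + 14.08 + 11.14 + 8.67 = 62.59 ≈ 62.6 mm.

PW ≈ 62.6 mm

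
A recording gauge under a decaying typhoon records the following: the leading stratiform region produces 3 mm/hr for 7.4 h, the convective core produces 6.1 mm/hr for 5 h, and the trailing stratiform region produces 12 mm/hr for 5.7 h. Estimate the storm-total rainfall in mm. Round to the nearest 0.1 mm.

total ≈ 121.1 mm

Total = Σ Rᵢ Δtᵢ = 3 × 7.4 + 6.1 × 5 + 12 × 5.7
      = 22.2 + 30.5 + 68.4 = 121.1 mm.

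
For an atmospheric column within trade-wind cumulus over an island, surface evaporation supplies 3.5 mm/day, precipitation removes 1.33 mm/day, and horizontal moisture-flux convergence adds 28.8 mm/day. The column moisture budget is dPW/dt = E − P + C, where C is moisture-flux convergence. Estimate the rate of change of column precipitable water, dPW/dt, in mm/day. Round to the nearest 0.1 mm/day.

dPW/dt ≈ 31.0 mm/day

dPW/dt = E − P + C = 3.5 − 1.33 + (28.8) = 31.0 mm/day.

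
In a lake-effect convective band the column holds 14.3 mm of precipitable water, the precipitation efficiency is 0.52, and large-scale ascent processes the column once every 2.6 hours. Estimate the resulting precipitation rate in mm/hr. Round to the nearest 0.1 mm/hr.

R ≈ 2.9 mm/hr

Each overturning extracts ε × PW = 0.52 × 14.3 = 7.436 mm.
Rate = ε·PW / τ = 7.436 / 2.6 h = 2.9 mm/hr.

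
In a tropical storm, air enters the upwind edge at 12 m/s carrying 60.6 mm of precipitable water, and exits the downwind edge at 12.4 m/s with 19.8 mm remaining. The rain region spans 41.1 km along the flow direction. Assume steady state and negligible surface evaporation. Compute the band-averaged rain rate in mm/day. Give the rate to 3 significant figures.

Column moisture flux per unit crosswind length is F = V × PW.
Inflow: F_in = 12 × 60.6 = 727.2 mm·m/s
Outflow: F_out = 12.4 × 19.8 = 245.52 mm·m/s
Steady-state rate R = (F_in − F_out)/L = (727.2 − 245.52) / 41100 m = 1.172e-02 mm/s.
R = 1.172e-02 × 3600 × 24 = 1010 mm/day.

R ≈ 1010 mm/day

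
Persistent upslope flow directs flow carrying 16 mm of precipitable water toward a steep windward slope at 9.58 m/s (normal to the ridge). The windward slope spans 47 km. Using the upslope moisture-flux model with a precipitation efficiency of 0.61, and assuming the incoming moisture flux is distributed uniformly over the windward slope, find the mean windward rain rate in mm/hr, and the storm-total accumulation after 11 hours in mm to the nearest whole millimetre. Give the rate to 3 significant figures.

R ≈ 7.16 mm/hr; total ≈ 79 mm

Incoming column moisture flux per unit ridge length: F = V × PW = 9.58 × 16 = 153.28 mm·m/s.
Spread over the 47 km slope with efficiency ε = 0.61: R = ε·F/W = 0.61 × 153.28 / 47000 m = 1.989e-03 mm/s.
R = 1.989e-03 × 3600 = 7.16 mm/hr.
Over 11 h: total = 7.16 × 11 = 78.76 ≈ 79 mm.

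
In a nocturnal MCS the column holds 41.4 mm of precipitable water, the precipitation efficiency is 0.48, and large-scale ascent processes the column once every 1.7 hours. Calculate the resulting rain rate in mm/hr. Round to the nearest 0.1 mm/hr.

Each overturning extracts ε × PW = 0.48 × 41.4 = 19.872 mm.
Rate = ε·PW / τ = 19.872 / 1.7 h = 11.7 mm/hr.

R ≈ 11.7 mm/hr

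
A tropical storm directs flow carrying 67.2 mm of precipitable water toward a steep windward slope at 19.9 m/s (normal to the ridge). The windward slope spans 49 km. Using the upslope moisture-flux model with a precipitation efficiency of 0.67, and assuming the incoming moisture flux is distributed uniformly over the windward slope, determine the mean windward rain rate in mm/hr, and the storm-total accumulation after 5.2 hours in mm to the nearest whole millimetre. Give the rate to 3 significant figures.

Incoming column moisture flux per unit ridge length: F = V × PW = 19.9 × 67.2 = 1337.28 mm·m/s.
Spread over the 49 km slope with efficiency ε = 0.67: R = ε·F/W = 0.67 × 1337.28 / 49000 m = 1.829e-02 mm/s.
R = 1.829e-02 × 3600 = 65.8 mm/hr.
Over 5.2 h: total = 65.8 × 5.2 = 342.16 ≈ 342 mm.

R ≈ 65.8 mm/hr; total ≈ 342 mm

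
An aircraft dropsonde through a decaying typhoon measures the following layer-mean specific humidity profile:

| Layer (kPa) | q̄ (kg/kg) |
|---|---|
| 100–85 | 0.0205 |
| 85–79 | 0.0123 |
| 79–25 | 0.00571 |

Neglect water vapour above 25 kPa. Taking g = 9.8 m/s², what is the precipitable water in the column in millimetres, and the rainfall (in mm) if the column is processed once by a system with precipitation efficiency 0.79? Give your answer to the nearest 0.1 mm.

PW ≈ 70.4 mm; rainfall ≈ 55.6 mm

Precipitable water is the column-integrated vapour mass per unit area: PW = (1/g) Σ q̄ Δp, with q in kg/kg and Δp in Pa (1 kg/m² of water = 1 mm).
Layer 100–85 kPa: Δp = 150 hPa = 15000 Pa, q̄ = 0.0205 kg/kg → 0.0205 × 15000 / 9.8 = 31.38 mm
Layer 85–79 kPa: Δp = 60 hPa = 6000 Pa, q̄ = 0.0123 kg/kg → 0.0123 × 6000 / 9.8 = 7.53 mm
Layer 79–25 kPa: Δp = 540 hPa = 54000 Pa, q̄ = 0.00571 kg/kg → 0.00571 × 54000 / 9.8 = 31.46 mm
PW = 31.38 + 7.53 + 31.46 = 70.37 ≈ 70.4 mm.
Rainfall = ε × PW = 0.79 × 70.4 = 55.6 mm.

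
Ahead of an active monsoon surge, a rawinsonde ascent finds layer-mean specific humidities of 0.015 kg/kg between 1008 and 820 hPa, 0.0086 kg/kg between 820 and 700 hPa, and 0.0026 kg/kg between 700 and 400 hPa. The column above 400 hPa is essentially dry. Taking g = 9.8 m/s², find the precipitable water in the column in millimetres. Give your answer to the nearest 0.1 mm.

Precipitable water is the column-integrated vapour mass per unit area: PW = (1/g) Σ q̄ Δp, with q in kg/kg and Δp in Pa (1 kg/m² of water = 1 mm).
Layer 1008–820 hPa: Δp = 188 hPa = 18800 Pa, q̄ = 0.015 kg/kg → 0.015 × 18800 / 9.8 = 28.78 mm
Layer 820–700 hPa: Δp = 120 hPa = 12000 Pa, q̄ = 0.0086 kg/kg → 0.0086 × 12000 / 9.8 = 10.53 mm
Layer 700–400 hPa: Δp = 300 hPa = 30000 Pa, q̄ = 0.0026 kg/kg → 0.0026 × 30000 / 9.8 = 7.96 mm
PW = 28.78 + 10.53 + 7.96 = 47.27 ≈ 47.3 mm.

PW ≈ 47.3 mm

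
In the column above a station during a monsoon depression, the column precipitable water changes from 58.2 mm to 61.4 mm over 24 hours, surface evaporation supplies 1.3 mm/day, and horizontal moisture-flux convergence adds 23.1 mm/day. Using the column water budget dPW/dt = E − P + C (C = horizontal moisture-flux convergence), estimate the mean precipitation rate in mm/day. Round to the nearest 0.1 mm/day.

P ≈ 21.2 mm/day

dPW/dt = (61.4 − 58.2) mm / (24/24 day) = +3.200 mm/day.
P = E + C − dPW/dt = 1.3 + (23.1) − (+3.200) = 21.2 mm/day.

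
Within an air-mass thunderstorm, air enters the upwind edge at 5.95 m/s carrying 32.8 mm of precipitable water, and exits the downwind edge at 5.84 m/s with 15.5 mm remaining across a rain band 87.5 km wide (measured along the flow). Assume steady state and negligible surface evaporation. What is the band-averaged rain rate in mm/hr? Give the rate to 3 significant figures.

Column moisture flux per unit crosswind length is F = V × PW.
Inflow: F_in = 5.95 × 32.8 = 195.16 mm·m/s
Outflow: F_out = 5.84 × 15.5 = 90.52 mm·m/s
Steady-state rate R = (F_in − F_out)/L = (195.16 − 90.52) / 87500 m = 1.196e-03 mm/s.
R = 1.196e-03 × 3600 = 4.31 mm/hr.

R ≈ 4.31 mm/hr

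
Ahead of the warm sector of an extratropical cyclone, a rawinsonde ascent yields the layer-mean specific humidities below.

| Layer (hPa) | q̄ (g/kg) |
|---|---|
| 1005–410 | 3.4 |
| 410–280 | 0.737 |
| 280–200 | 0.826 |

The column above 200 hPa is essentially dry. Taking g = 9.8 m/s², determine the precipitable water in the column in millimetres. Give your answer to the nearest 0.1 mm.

PW ≈ 22.3 mm

Precipitable water is the column-integrated vapour mass per unit area: PW = (1/g) Σ q̄ Δp, with q in kg/kg and Δp in Pa (1 kg/m² of water = 1 mm).
Layer 1005–410 hPa: Δp = 595 hPa = 59500 Pa, q̄ = 0.0034 kg/kg → 0.0034 × 59500 / 9.8 = 20.64 mm
Layer 410–280 hPa: Δp = 130 hPa = 13000 Pa, q̄ = 0.000737 kg/kg → 0.000737 × 13000 / 9.8 = 0.98 mm
Layer 280–200 hPa: Δp = 80 hPa = 8000 Pa, q̄ = 0.000826 kg/kg → 0.000826 × 8000 / 9.8 = 0.67 mm
PW = 20.64 + 0.98 + 0.67 = 22.29 ≈ 22.3 mm.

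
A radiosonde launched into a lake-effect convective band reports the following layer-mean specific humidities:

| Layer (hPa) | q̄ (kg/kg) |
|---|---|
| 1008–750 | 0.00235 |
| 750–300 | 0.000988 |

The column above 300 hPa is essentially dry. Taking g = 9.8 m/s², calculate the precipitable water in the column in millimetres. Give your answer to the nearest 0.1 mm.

Precipitable water is the column-integrated vapour mass per unit area: PW = (1/g) Σ q̄ Δp, with q in kg/kg and Δp in Pa (1 kg/m² of water = 1 mm).
Layer 1008–750 hPa: Δp = 258 hPa = 25800 Pa, q̄ = 0.00235 kg/kg → 0.00235 × 25800 / 9.8 = 6.19 mm
Layer 750–300 hPa: Δp = 450 hPa = 45000 Pa, q̄ = 0.000988 kg/kg → 0.000988 × 45000 / 9.8 = 4.54 mm
PW = 6.19 + 4.54 = 10.73 ≈ 10.7 mm.

PW ≈ 10.7 mm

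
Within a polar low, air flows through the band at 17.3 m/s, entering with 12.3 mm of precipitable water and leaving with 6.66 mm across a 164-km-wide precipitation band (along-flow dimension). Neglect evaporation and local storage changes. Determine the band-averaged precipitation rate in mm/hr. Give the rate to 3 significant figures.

Column moisture flux per unit crosswind length is F = V × PW.
Inflow: F_in = 17.3 × 12.3 = 212.79 mm·m/s
Outflow: F_out = 17.3 × 6.66 = 115.218 mm·m/s
Steady-state rate R = (F_in − F_out)/L = (212.79 − 115.218) / 164000 m = 5.950e-04 mm/s.
R = 5.950e-04 × 3600 = 2.14 mm/hr.

R ≈ 2.14 mm/hr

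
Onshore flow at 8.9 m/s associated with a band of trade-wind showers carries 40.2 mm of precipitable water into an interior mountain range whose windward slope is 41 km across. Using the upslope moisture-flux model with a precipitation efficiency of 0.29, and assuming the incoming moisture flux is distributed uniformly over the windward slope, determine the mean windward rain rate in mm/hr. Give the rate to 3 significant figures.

R ≈ 9.11 mm/hr

Incoming column moisture flux per unit ridge length: F = V × PW = 8.9 × 40.2 = 357.78 mm·m/s.
Spread over the 41 km slope with efficiency ε = 0.29: R = ε·F/W = 0.29 × 357.78 / 41000 m = 2.531e-03 mm/s.
R = 2.531e-03 × 3600 = 9.11 mm/hr.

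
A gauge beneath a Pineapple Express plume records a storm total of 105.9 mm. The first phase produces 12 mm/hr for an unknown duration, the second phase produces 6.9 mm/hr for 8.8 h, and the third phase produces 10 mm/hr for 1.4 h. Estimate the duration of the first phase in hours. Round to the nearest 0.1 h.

duration ≈ 2.6 h

Known phases: 6.9 × 8.8 + 10 × 1.4 = 60.72 + 14 = 74.72 mm.
Remaining depth = 105.9 − 74.72 = 31.18 mm.
Duration = 31.18 / 12 = 2.6 h.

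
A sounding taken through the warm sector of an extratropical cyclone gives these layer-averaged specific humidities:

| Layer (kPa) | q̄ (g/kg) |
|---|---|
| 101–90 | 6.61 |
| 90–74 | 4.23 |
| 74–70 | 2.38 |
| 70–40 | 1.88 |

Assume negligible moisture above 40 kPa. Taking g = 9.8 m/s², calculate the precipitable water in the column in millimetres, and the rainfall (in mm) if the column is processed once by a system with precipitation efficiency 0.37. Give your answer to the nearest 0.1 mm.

PW ≈ 21.1 mm; rainfall ≈ 7.8 mm

Precipitable water is the column-integrated vapour mass per unit area: PW = (1/g) Σ q̄ Δp, with q in kg/kg and Δp in Pa (1 kg/m² of water = 1 mm).
Layer 101–90 kPa: Δp = 110 hPa = 11000 Pa, q̄ = 0.00661 kg/kg → 0.00661 × 11000 / 9.8 = 7.42 mm
Layer 90–74 kPa: Δp = 160 hPa = 16000 Pa, q̄ = 0.00423 kg/kg → 0.00423 × 16000 / 9.8 = 6.91 mm
Layer 74–70 kPa: Δp = 40 hPa = 4000 Pa, q̄ = 0.00238 kg/kg → 0.00238 × 4000 / 9.8 = 0.97 mm
Layer 70–40 kPa: Δp = 300 hPa = 30000 Pa, q̄ = 0.00188 kg/kg → 0.00188 × 30000 / 9.8 = 5.76 mm
PW = 7.42 + 6.91 + 0.97 + 5.76 = 21.06 ≈ 21.1 mm.
Rainfall = ε × PW = 0.37 × 21.1 = 7.8 mm.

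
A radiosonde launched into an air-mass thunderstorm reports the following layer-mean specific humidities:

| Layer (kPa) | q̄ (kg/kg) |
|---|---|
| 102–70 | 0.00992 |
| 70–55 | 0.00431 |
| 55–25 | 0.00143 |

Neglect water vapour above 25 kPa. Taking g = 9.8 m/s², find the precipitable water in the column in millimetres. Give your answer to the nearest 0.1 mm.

Precipitable water is the column-integrated vapour mass per unit area: PW = (1/g) Σ q̄ Δp, with q in kg/kg and Δp in Pa (1 kg/m² of water = 1 mm).
Layer 102–70 kPa: Δp = 320 hPa = 32000 Pa, q̄ = 0.00992 kg/kg → 0.00992 × 32000 / 9.8 = 32.39 mm
Layer 70–55 kPa: Δp = 150 hPa = 15000 Pa, q̄ = 0.00431 kg/kg → 0.00431 × 15000 / 9.8 = 6.60 mm
Layer 55–25 kPa: Δp = 300 hPa = 30000 Pa, q̄ = 0.00143 kg/kg → 0.00143 × 30000 / 9.8 = 4.38 mm
PW = 32.39 + 6.60 + 4.38 = 43.37 ≈ 43.4 mm.

PW ≈ 43.4 mm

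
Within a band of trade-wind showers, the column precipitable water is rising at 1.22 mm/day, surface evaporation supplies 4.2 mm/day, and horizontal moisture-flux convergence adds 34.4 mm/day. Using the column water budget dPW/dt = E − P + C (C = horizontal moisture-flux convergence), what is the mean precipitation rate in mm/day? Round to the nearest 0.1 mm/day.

P ≈ 37.4 mm/day

dPW/dt = +1.22 mm/day.
P = E + C − dPW/dt = 4.2 + (34.4) − (+1.22) = 37.4 mm/day.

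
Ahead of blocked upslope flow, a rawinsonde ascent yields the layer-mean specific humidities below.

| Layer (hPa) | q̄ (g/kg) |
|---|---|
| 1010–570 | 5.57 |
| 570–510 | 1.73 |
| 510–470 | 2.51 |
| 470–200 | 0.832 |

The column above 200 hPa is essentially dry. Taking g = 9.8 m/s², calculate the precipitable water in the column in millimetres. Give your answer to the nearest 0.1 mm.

Precipitable water is the column-integrated vapour mass per unit area: PW = (1/g) Σ q̄ Δp, with q in kg/kg and Δp in Pa (1 kg/m² of water = 1 mm).
Layer 1010–570 hPa: Δp = 440 hPa = 44000 Pa, q̄ = 0.00557 kg/kg → 0.00557 × 44000 / 9.8 = 25.01 mm
Layer 570–510 hPa: Δp = 60 hPa = 6000 Pa, q̄ = 0.00173 kg/kg → 0.00173 × 6000 / 9.8 = 1.06 mm
Layer 510–470 hPa: Δp = 40 hPa = 4000 Pa, q̄ = 0.00251 kg/kg → 0.00251 × 4000 / 9.8 = 1.02 mm
Layer 470–200 hPa: Δp = 270 hPa = 27000 Pa, q̄ = 0.000832 kg/kg → 0.000832 × 27000 / 9.8 = 2.29 mm
PW = 25.01 + 1.06 + 1.02 + 2.29 = 29.38 ≈ 29.4 mm.

PW ≈ 29.4 mm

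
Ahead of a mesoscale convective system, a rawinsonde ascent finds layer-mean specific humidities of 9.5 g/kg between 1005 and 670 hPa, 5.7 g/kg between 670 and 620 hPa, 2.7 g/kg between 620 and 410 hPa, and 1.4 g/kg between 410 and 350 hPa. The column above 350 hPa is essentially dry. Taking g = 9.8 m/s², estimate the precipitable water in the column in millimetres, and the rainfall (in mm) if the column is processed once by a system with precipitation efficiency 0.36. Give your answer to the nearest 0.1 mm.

Precipitable water is the column-integrated vapour mass per unit area: PW = (1/g) Σ q̄ Δp, with q in kg/kg and Δp in Pa (1 kg/m² of water = 1 mm).
Layer 1005–670 hPa: Δp = 335 hPa = 33500 Pa, q̄ = 0.0095 kg/kg → 0.0095 × 33500 / 9.8 = 32.47 mm
Layer 670–620 hPa: Δp = 50 hPa = 5000 Pa, q̄ = 0.0057 kg/kg → 0.0057 × 5000 / 9.8 = 2.91 mm
Layer 620–410 hPa: Δp = 210 hPa = 21000 Pa, q̄ = 0.0027 kg/kg → 0.0027 × 21000 / 9.8 = 5.79 mm
Layer 410–350 hPa: Δp = 60 hPa = 6000 Pa, q̄ = 0.0014 kg/kg → 0.0014 × 6000 / 9.8 = 0.86 mm
PW = 32.47 + 2.91 + 5.79 + 0.86 = 42.03 ≈ 42.0 mm.
Rainfall = ε × PW = 0.36 × 42.0 = 15.1 mm.

PW ≈ 42.0 mm; rainfall ≈ 15.1 mm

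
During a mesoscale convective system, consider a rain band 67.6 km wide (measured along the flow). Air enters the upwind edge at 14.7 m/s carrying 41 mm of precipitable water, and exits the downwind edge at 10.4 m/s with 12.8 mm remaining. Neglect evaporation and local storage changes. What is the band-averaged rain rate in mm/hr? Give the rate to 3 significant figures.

R ≈ 25.0 mm/hr

Column moisture flux per unit crosswind length is F = V × PW.
Inflow: F_in = 14.7 × 41 = 602.7 mm·m/s
Outflow: F_out = 10.4 × 12.8 = 133.12 mm·m/s
Steady-state rate R = (F_in − F_out)/L = (602.7 − 133.12) / 67600 m = 6.946e-03 mm/s.
R = 6.946e-03 × 3600 = 25.0 mm/hr.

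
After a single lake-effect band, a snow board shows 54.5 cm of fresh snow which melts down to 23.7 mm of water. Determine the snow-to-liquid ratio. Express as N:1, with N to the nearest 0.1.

Ratio = snow depth / SWE = 545 mm / 23.7 mm = 23.0, i.e. 23.0:1.

ratio ≈ 23.0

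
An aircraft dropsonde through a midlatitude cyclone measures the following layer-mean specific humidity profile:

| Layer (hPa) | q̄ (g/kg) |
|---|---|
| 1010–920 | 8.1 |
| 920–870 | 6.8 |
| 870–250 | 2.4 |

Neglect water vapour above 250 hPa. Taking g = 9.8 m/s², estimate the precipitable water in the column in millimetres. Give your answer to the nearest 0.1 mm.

PW ≈ 26.1 mm

Precipitable water is the column-integrated vapour mass per unit area: PW = (1/g) Σ q̄ Δp, with q in kg/kg and Δp in Pa (1 kg/m² of water = 1 mm).
Layer 1010–920 hPa: Δp = 90 hPa = 9000 Pa, q̄ = 0.0081 kg/kg → 0.0081 × 9000 / 9.8 = 7.44 mm
Layer 920–870 hPa: Δp = 50 hPa = 5000 Pa, q̄ = 0.0068 kg/kg → 0.0068 × 5000 / 9.8 = 3.47 mm
Layer 870–250 hPa: Δp = 620 hPa = 62000 Pa, q̄ = 0.0024 kg/kg → 0.0024 × 62000 / 9.8 = 15.18 mm
PW = 7.44 + 3.47 + 15.18 = 26.09 ≈ 26.1 mm.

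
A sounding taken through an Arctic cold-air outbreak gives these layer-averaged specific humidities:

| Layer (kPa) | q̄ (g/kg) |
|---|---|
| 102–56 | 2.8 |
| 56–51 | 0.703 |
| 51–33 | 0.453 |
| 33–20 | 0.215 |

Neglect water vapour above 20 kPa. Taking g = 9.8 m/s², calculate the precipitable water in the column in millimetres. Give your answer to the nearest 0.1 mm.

Precipitable water is the column-integrated vapour mass per unit area: PW = (1/g) Σ q̄ Δp, with q in kg/kg and Δp in Pa (1 kg/m² of water = 1 mm).
Layer 102–56 kPa: Δp = 460 hPa = 46000 Pa, q̄ = 0.0028 kg/kg → 0.0028 × 46000 / 9.8 = 13.14 mm
Layer 56–51 kPa: Δp = 50 hPa = 5000 Pa, q̄ = 0.000703 kg/kg → 0.000703 × 5000 / 9.8 = 0.36 mm
Layer 51–33 kPa: Δp = 180 hPa = 18000 Pa, q̄ = 0.000453 kg/kg → 0.000453 × 18000 / 9.8 = 0.83 mm
Layer 33–20 kPa: Δp = 130 hPa = 13000 Pa, q̄ = 0.000215 kg/kg → 0.000215 × 13000 / 9.8 = 0.29 mm
PW = 13.14 + 0.36 + 0.83 + 0.29 = 14.62 ≈ 14.6 mm.

PW ≈ 14.6 mm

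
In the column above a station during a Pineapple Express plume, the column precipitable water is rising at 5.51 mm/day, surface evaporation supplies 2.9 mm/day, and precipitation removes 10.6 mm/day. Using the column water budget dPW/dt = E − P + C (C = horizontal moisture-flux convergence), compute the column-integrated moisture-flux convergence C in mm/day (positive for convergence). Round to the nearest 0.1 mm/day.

C ≈ 13.2 mm/day

dPW/dt = +5.51 mm/day.
C = dPW/dt − E + P = (+5.51) − 2.9 + 10.6 = 13.2 mm/day.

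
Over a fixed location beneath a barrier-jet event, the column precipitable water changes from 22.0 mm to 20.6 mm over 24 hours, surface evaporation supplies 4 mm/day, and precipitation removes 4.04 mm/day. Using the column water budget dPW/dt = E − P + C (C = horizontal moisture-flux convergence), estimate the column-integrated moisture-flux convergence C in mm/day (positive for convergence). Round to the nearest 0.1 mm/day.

dPW/dt = (20.6 − 22.0) mm / (24/24 day) = -1.400 mm/day.
C = dPW/dt − E + P = (-1.400) − 4 + 4.04 = -1.4 mm/day.

C ≈ -1.4 mm/day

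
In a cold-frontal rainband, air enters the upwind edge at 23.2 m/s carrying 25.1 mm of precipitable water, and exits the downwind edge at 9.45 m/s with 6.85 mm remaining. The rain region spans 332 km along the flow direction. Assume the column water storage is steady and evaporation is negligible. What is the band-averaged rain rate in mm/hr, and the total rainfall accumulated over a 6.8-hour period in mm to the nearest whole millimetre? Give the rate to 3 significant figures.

Column moisture flux per unit crosswind length is F = V × PW.
Inflow: F_in = 23.2 × 25.1 = 582.32 mm·m/s
Outflow: F_out = 9.45 × 6.85 = 64.7325 mm·m/s
Steady-state rate R = (F_in − F_out)/L = (582.32 − 64.7325) / 332000 m = 1.559e-03 mm/s.
R = 1.559e-03 × 3600 = 5.61 mm/hr.
Over 6.8 h: total = 5.61 × 6.8 = 38.148 ≈ 38 mm.

R ≈ 5.61 mm/hr; total ≈ 38 mm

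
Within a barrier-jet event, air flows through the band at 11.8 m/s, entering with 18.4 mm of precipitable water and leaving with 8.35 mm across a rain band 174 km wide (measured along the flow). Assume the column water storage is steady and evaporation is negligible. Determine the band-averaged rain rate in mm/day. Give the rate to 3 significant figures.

R ≈ 58.9 mm/day

Column moisture flux per unit crosswind length is F = V × PW.
Inflow: F_in = 11.8 × 18.4 = 217.12 mm·m/s
Outflow: F_out = 11.8 × 8.35 = 98.53 mm·m/s
Steady-state rate R = (F_in − F_out)/L = (217.12 − 98.53) / 174000 m = 6.816e-04 mm/s.
R = 6.816e-04 × 3600 × 24 = 58.9 mm/day.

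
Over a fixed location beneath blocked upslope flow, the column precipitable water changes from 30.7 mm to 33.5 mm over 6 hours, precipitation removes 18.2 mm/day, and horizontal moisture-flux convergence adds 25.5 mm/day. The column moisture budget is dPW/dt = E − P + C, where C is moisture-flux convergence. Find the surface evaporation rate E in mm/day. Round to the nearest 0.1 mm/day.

dPW/dt = (33.5 − 30.7) mm / (6/24 day) = +11.200 mm/day.
E = dPW/dt + P − C = (+11.200) + 18.2 − (25.5) = 3.9 mm/day.

E ≈ 3.9 mm/day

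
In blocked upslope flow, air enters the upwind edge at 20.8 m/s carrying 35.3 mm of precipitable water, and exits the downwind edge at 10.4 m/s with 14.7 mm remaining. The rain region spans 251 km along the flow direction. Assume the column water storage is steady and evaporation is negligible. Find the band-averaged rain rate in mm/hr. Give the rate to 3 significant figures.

Column moisture flux per unit crosswind length is F = V × PW.
Inflow: F_in = 20.8 × 35.3 = 734.24 mm·m/s
Outflow: F_out = 10.4 × 14.7 = 152.88 mm·m/s
Steady-state rate R = (F_in − F_out)/L = (734.24 − 152.88) / 251000 m = 2.316e-03 mm/s.
R = 2.316e-03 × 3600 = 8.34 mm/hr.

R ≈ 8.34 mm/hr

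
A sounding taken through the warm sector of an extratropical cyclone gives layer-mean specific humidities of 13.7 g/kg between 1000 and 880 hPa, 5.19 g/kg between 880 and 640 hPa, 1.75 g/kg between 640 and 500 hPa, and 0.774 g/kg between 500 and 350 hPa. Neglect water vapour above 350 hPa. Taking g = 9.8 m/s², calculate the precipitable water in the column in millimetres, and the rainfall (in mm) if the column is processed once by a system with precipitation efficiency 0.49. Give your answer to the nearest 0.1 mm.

PW ≈ 33.2 mm; rainfall ≈ 16.3 mm

Precipitable water is the column-integrated vapour mass per unit area: PW = (1/g) Σ q̄ Δp, with q in kg/kg and Δp in Pa (1 kg/m² of water = 1 mm).
Layer 1000–880 hPa: Δp = 120 hPa = 12000 Pa, q̄ = 0.0137 kg/kg → 0.0137 × 12000 / 9.8 = 16.78 mm
Layer 880–640 hPa: Δp = 240 hPa = 24000 Pa, q̄ = 0.00519 kg/kg → 0.00519 × 24000 / 9.8 = 12.71 mm
Layer 640–500 hPa: Δp = 140 hPa = 14000 Pa, q̄ = 0.00175 kg/kg → 0.00175 × 14000 / 9.8 = 2.50 mm
Layer 500–350 hPa: Δp = 150 hPa = 15000 Pa, q̄ = 0.000774 kg/kg → 0.000774 × 15000 / 9.8 = 1.18 mm
PW = 16.78 + 12.71 + 2.50 + 1.18 = 33.17 ≈ 33.2 mm.
Rainfall = ε × PW = 0.49 × 33.2 = 16.3 mm.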